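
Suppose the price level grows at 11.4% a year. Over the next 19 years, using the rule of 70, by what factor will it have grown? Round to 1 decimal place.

roughly 8.5 times

Doubling time ≈ 70/11.4 = 6.14 years.
19 years / 6.14 ≈ 3.09 doublings → factor 2^3.09 ≈ 8.5.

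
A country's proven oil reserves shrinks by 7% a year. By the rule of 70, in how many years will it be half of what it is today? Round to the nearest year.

approximately 10 years

Falling at 7%, it halves about every 70/7 = 10.00 years.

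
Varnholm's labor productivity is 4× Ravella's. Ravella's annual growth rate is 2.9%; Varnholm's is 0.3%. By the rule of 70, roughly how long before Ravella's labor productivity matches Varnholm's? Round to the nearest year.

approximately 54 years

Ravella gains on Varnholm at 2.9% − 0.3% = 2.6 points a year.
At that relative rate the gap halves every 70/2.6 ≈ 26.92 years.
A 4× gap closes after 2 halvings: 2 × 26.92 ≈ 54 years.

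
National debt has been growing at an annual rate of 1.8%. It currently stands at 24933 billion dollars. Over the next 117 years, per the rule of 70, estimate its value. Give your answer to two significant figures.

It doubles every 70/1.8 ≈ 38.89 years, so 117 years is 3.01 doublings.
2^3.01 ≈ 8.06; 24933 × 8.06 ≈ 200000 billion dollars.

≈ 200000 billion dollars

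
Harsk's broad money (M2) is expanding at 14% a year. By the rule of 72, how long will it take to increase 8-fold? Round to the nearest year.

At 14% it doubles every 72/14 ≈ 5.14 years.
Getting to 8× needs 3 doublings: 3 × 5.14 ≈ 15 years.

about 15 years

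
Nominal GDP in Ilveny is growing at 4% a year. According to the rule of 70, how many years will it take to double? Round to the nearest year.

roughly 18 years

Doubling time ≈ 70 / 4 = 17.50 years.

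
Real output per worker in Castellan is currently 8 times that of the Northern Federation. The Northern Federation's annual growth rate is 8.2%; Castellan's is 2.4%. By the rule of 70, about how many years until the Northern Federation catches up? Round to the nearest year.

roughly 36 years

the Northern Federation gains on Castellan at 8.2% − 2.4% = 5.8 points a year.
At that relative rate the gap halves every 70/5.8 ≈ 12.07 years.
An 8 times gap closes after 3 halvings: 3 × 12.07 ≈ 36 years.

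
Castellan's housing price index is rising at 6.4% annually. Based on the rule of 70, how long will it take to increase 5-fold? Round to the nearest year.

At 6.4% it doubles every 70/6.4 ≈ 10.94 years.
5× is log₂ 5 ≈ 2.32 doublings, so ≈ 2.32 × 10.94 = 25 years.

≈ 25 years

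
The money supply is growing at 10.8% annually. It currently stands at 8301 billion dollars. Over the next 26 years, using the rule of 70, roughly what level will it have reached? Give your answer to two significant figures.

approximately 130000 billion dollars

Doubling time ≈ 70/10.8 = 6.48 years.
26 years is 26/6.48 ≈ 4.01 doublings, a factor of 2^4.01 ≈ 16.11.
8301 × 16.11 ≈ 130000 billion dollars.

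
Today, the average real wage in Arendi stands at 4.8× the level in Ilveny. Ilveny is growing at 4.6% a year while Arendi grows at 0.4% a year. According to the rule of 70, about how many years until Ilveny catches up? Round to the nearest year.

around 38 years

What matters is the difference: 4.2 pp.
Rule of 70 on the gap: the ratio halves every 70/4.2 ≈ 16.67 years.
A 4.8× gap takes log₂(4.8) ≈ 2.26 halvings to close: 2.26 × 16.67 ≈ 38 years.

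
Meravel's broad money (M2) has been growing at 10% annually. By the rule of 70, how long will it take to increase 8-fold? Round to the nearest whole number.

about 21 years

One doubling takes 70/10 = 7.00 years.
8× is 3 doublings, so 3 × 7.00 ≈ 21 years.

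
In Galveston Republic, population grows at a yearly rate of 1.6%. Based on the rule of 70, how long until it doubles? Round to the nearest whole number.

Doubling time ≈ 70 / 1.6 = 43.75 years.

44 years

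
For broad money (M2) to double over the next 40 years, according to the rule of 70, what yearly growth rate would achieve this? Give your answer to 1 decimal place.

70 / 40 ≈ 1.75, so about 1.8% per year.

roughly 1.8%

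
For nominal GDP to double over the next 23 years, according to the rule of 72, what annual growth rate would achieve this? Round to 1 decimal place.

3.1%

72 / 23 ≈ 3.13, so about 3.1% annually.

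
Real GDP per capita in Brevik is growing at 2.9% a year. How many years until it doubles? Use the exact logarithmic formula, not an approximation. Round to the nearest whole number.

24 years

t = ln(2) / ln(1 + 0.029) = 0.6931 / 0.028587 ≈ 24.25.
≈ 24 years.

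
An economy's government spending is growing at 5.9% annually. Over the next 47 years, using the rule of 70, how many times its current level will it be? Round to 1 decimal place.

Doubles every ≈ 11.86 years (70/5.9).
47 years is 3.96 doublings; 2^3.96 ≈ 15.6×.

≈ 15.6 times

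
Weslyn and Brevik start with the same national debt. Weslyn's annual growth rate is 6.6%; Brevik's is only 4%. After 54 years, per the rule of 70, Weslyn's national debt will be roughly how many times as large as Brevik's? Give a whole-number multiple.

about 4 times

Weslyn pulls ahead at 2.6 pp per year, so the ratio doubles every 70/2.6 ≈ 26.92 years.
In 54 years that's 2.01 doublings: 2^2.01 ≈ 4.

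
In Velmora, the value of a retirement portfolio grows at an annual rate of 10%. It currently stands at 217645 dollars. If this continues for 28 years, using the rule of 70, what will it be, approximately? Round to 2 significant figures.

roughly 3500000 dollars

It doubles every 70/10 ≈ 7.00 years, so 28 years is 4.00 doublings.
2^4.00 ≈ 16.00; 217645 × 16.00 ≈ 3500000 dollars.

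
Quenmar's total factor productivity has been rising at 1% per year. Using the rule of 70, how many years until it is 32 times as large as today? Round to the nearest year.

At 1% it doubles every 70/1 ≈ 70.00 years.
Getting to 32× needs 5 doublings: 5 × 70.00 ≈ 350 years.

350 years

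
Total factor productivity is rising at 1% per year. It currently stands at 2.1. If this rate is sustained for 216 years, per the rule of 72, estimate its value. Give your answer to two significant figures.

about 17

Doubling time ≈ 72/1 = 72.00 years.
216 years is 216/72.00 ≈ 3.00 doublings, a factor of 2^3.00 ≈ 8.00.
2.1 × 8.00 ≈ 17.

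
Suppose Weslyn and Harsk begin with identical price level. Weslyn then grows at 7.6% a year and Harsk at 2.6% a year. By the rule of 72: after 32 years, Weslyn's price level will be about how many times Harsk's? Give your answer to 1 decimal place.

around 4.7 times

Only the 5-point difference matters.
72/5 ≈ 14.40 years per doubling of the ratio; 32 years gives 2.22 doublings, so ≈ 4.7×.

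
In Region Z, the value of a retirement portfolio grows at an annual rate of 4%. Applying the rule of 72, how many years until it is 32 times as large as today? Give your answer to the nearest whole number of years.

roughly 90 years

Doubling time ≈ 72/4 = 18.00 years.
32× is 5 doublings, so 5 × 18.00 ≈ 90 years.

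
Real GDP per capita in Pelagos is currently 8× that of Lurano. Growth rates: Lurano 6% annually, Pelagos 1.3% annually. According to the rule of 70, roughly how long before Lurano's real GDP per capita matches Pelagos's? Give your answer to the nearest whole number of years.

The growth-rate gap is 6% − 1.3% = 4.7 percentage points.
So the ratio between them halves every 70/4.7 ≈ 14.89 years.
An 8× gap closes after 3 halvings: 3 × 14.89 ≈ 45 years.

about 45 years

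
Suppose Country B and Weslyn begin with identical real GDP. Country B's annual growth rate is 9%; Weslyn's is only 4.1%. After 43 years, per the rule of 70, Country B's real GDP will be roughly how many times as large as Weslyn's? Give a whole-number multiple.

Rate gap = 9% − 4.1% = 4.9 points.
The ratio doubles every 70/4.9 ≈ 14.29 years.
43/14.29 ≈ 3.01 doublings → ratio ≈ 2^3.01 ≈ 8.

8 times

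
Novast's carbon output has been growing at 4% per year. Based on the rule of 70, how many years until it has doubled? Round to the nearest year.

18 years

70/4 ≈ 17.50, so it doubles roughly every 18 years.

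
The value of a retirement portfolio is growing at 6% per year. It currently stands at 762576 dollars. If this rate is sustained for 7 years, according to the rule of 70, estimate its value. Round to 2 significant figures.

1200000 dollars

It doubles every 70/6 ≈ 11.67 years, so 7 years is 0.60 doublings.
2^0.60 ≈ 1.52; 762576 × 1.52 ≈ 1200000 dollars.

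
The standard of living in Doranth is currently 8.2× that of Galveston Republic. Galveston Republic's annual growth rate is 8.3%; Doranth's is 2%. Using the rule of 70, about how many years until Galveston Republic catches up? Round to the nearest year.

around 34 years

Galveston Republic gains on Doranth at 8.3% − 2% = 6.3 points a year.
At that relative rate the gap halves every 70/6.3 ≈ 11.11 years.
An 8.2× gap takes log₂(8.2) ≈ 3.04 halvings to close: 3.04 × 11.11 ≈ 34 years.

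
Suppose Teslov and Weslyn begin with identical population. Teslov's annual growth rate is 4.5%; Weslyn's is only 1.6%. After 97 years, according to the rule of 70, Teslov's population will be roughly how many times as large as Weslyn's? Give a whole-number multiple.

≈ 16 times

Only the 2.9-point difference matters.
70/2.9 ≈ 24.14 years per doubling of the ratio; 97 years gives 4.02 doublings, so ≈ 16×.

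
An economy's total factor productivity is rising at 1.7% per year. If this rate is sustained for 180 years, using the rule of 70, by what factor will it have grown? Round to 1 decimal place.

Doubling time ≈ 70/1.7 = 41.18 years.
180 years / 41.18 ≈ 4.37 doublings → factor 2^4.37 ≈ 20.7.

around 20.7 times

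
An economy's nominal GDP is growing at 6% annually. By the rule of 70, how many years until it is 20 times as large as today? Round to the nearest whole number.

At 6% it doubles every 70/6 ≈ 11.67 years.
Reaching 20× takes log₂(20) ≈ 4.32 doublings.
4.32 × 11.67 ≈ 50 years.

≈ 50 years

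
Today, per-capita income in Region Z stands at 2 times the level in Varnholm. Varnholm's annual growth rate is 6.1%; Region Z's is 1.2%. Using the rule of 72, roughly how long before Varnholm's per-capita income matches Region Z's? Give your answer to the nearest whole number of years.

The growth-rate gap is 6.1% − 1.2% = 4.9 percentage points.
So the ratio between them halves every 72/4.9 ≈ 14.69 years.
A 2 times gap closes after 1 halving: 1 × 14.69 ≈ 15 years.

approximately 15 years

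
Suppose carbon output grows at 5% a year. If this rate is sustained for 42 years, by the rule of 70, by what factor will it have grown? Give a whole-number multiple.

70/5 ≈ 14.00 years per doubling.
42 years fits 3 doublings: 2^3 = 8.

about 8 times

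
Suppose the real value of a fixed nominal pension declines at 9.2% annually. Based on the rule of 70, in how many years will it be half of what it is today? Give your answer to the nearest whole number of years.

Halving time ≈ 70 / 9.2 = 7.61 → 8 years.

≈ 8 years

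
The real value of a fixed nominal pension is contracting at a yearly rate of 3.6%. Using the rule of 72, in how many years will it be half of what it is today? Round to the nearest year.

Halving time ≈ 72 / 3.6 = 20.00 → 20 years.

≈ 20 years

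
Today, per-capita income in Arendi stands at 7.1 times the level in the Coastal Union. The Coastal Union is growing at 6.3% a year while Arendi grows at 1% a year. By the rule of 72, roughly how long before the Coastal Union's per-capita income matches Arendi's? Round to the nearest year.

38 years

the Coastal Union gains on Arendi at 6.3% − 1% = 5.3 points a year.
At that relative rate the gap halves every 72/5.3 ≈ 13.58 years.
A 7.1 times gap takes log₂(7.1) ≈ 2.83 halvings to close: 2.83 × 13.58 ≈ 38 years.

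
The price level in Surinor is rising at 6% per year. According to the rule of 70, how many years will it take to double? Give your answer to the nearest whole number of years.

At 6%, doubling takes about 70/6 = 11.67 years.

12 years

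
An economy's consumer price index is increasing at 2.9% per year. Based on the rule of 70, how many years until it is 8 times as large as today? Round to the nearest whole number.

Doubling time ≈ 70/2.9 = 24.14 years.
8× is 3 doublings, so 3 × 24.14 ≈ 72 years.

about 72 years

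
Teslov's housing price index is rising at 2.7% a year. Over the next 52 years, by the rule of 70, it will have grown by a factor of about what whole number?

4 times

At 2.7% one doubling takes ≈ 25.93 years; 52 years is 2 of them, so ×4.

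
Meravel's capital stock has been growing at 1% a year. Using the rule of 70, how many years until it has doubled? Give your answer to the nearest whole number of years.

70/1 ≈ 70.00, so it doubles roughly every 70 years.

about 70 years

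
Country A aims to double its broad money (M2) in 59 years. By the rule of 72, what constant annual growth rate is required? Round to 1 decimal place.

≈ 1.2%

72 / 59 ≈ 1.22, so about 1.2% a year.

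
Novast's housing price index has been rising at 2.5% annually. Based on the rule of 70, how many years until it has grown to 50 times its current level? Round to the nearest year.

Doubling time ≈ 70/2.5 = 28.00 years.
50× is log₂ 50 ≈ 5.64 doublings, so ≈ 5.64 × 28.00 = 158 years.

around 158 years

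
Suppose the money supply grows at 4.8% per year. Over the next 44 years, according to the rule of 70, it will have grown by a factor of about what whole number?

around 8 times

70/4.8 ≈ 14.58 years per doubling.
44 years fits 3 doublings: 2^3 = 8.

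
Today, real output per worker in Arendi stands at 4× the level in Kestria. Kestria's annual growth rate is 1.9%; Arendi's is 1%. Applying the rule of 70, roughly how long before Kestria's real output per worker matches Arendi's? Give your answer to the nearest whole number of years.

around 156 years

What matters is the difference: 0.9 pp.
Rule of 70 on the gap: the ratio halves every 70/0.9 ≈ 77.78 years.
A 4× gap closes after 2 halvings: 2 × 77.78 ≈ 156 years.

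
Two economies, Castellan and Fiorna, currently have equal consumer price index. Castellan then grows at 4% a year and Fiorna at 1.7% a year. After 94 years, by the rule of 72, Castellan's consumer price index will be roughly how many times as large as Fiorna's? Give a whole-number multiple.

8 times

Rate gap = 4% − 1.7% = 2.3 points.
The ratio doubles every 72/2.3 ≈ 31.30 years.
94/31.30 ≈ 3.00 doublings → ratio ≈ 2^3.00 ≈ 8.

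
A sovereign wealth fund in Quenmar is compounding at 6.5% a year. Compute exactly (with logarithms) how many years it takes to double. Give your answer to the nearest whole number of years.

t = ln(2) / ln(1 + 0.065) = 0.6931 / 0.062975 ≈ 11.01.
≈ 11 years.

11 years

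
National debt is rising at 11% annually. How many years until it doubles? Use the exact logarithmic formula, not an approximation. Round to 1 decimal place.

t = ln(2) / ln(1 + 0.11) = 0.6931 / 0.104360 ≈ 6.64.

6.6 years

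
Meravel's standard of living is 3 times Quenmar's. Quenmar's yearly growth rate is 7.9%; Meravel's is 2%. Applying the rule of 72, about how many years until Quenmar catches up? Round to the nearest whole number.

What matters is the difference: 5.9 pp.
Rule of 72 on the gap: the ratio halves every 72/5.9 ≈ 12.20 years.
A 3 times gap takes log₂(3) ≈ 1.58 halvings to close: 1.58 × 12.20 ≈ 19 years.

approximately 19 years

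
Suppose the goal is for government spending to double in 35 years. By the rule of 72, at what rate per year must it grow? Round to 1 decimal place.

72 / 35 ≈ 2.06, so about 2.1% per year.

around 2.1%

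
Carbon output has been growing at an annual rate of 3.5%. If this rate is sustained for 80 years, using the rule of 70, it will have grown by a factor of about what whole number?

roughly 16 times

70/3.5 ≈ 20.00 years per doubling.
80 years fits 4 doublings: 2^4 = 16.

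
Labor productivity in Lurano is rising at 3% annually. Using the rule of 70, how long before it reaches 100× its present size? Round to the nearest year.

roughly 155 years

At 3% it doubles every 70/3 ≈ 23.33 years.
100× is log₂ 100 ≈ 6.64 doublings, so ≈ 6.64 × 23.33 = 155 years.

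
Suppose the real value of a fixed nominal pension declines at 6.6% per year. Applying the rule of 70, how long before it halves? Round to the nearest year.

Halving time ≈ 70 / 6.6 = 10.61 → 11 years.

about 11 years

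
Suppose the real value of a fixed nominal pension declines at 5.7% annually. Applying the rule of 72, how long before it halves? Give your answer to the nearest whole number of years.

Halving time ≈ 72 / 5.7 = 12.63 → 13 years.

13 years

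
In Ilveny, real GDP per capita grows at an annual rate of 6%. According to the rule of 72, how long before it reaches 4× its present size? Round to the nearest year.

around 24 years

One doubling takes 72/6 = 12.00 years.
4× is 2 doublings, so 2 × 12.00 ≈ 24 years.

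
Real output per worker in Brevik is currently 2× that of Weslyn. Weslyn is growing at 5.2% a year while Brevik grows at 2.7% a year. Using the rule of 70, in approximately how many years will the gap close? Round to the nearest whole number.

The growth-rate gap is 5.2% − 2.7% = 2.5 percentage points.
So the ratio between them halves every 70/2.5 ≈ 28.00 years.
A 2× gap closes after 1 halving: 1 × 28.00 ≈ 28 years.

approximately 28 years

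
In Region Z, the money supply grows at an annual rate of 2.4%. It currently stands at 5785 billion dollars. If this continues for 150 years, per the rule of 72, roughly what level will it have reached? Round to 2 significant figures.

around 190000 billion dollars

Doubling time ≈ 72/2.4 = 30.00 years.
150 years is 150/30.00 ≈ 5.00 doublings, a factor of 2^5.00 ≈ 32.00.
5785 × 32.00 ≈ 190000 billion dollars.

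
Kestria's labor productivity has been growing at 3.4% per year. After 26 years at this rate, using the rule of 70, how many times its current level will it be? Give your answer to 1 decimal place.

Doubling time ≈ 70/3.4 = 20.59 years.
26 years / 20.59 ≈ 1.26 doublings → factor 2^1.26 ≈ 2.4.

around 2.4 times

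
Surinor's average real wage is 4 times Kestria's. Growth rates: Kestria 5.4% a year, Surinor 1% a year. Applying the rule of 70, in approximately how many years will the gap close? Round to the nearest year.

What matters is the difference: 4.4 pp.
Rule of 70 on the gap: the ratio halves every 70/4.4 ≈ 15.91 years.
A 4 times gap closes after 2 halvings: 2 × 15.91 ≈ 32 years.

32 years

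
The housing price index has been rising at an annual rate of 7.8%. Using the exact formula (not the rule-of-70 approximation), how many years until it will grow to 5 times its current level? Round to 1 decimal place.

t = ln(5) / ln(1 + 0.078) = 1.6094 / 0.075107 ≈ 21.43.

21.4 years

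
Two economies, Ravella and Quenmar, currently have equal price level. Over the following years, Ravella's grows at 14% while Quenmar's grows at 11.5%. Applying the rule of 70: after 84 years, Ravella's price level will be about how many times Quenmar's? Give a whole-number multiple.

Only the 2.5-point difference matters.
70/2.5 ≈ 28.00 years per doubling of the ratio; 84 years gives 3.00 doublings, so ≈ 8×.

about 8 times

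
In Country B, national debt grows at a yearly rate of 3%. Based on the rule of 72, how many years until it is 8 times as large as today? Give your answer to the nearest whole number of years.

roughly 72 years

At 3% it doubles every 72/3 ≈ 24.00 years.
8 = 2^3, so 3 doublings → 72 years.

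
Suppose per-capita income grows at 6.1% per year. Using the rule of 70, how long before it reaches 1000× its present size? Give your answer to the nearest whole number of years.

roughly 114 years

At 6.1% it doubles every 70/6.1 ≈ 11.48 years.
Reaching 1000× takes log₂(1000) ≈ 9.97 doublings.
9.97 × 11.48 ≈ 114 years.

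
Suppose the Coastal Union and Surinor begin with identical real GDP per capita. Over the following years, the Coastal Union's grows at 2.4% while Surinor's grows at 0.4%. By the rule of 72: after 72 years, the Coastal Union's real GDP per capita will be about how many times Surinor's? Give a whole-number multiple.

4 times

the Coastal Union pulls ahead at 2 pp per year, so the ratio doubles every 72/2 ≈ 36.00 years.
In 72 years that's 2.00 doublings: 2^2.00 ≈ 4.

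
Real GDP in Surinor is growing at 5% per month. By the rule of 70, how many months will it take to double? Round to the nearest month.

Doubling time ≈ 70 / 5 = 14.00 months.

about 14 months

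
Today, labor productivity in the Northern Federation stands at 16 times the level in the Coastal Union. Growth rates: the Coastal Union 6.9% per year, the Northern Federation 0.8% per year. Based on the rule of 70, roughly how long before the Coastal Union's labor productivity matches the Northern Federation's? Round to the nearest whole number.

around 46 years

the Coastal Union gains on the Northern Federation at 6.9% − 0.8% = 6.1 points a year.
At that relative rate the gap halves every 70/6.1 ≈ 11.48 years.
A 16 times gap closes after 4 halvings: 4 × 11.48 ≈ 46 years.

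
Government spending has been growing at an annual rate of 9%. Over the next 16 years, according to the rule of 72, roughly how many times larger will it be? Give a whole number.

72/9 ≈ 8.00 years per doubling.
16 years fits 2 doublings: 2^2 = 4.

4 times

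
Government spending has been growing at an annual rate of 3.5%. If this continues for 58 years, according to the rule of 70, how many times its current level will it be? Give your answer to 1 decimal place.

≈ 7.5 times

Doubling time ≈ 70/3.5 = 20.00 years.
58 years / 20.00 ≈ 2.90 doublings → factor 2^2.90 ≈ 7.5.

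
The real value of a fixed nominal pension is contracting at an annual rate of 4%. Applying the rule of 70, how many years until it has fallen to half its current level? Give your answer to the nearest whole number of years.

The rule works in reverse for decay: 70/4 ≈ 17.50 years to halve.

around 18 years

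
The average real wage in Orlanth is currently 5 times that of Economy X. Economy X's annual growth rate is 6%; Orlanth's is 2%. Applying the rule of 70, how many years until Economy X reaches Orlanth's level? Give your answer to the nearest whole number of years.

The growth-rate gap is 6% − 2% = 4 percentage points.
So the ratio between them halves every 70/4 ≈ 17.50 years.
A 5 times gap takes log₂(5) ≈ 2.32 halvings to close: 2.32 × 17.50 ≈ 41 years.

≈ 41 years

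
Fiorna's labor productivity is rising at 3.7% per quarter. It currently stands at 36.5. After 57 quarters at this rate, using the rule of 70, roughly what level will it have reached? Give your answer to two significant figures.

Doubling time ≈ 70/3.7 = 18.92 quarters.
57 quarters is 57/18.92 ≈ 3.01 doublings, a factor of 2^3.01 ≈ 8.06.
36.5 × 8.06 ≈ 290.

290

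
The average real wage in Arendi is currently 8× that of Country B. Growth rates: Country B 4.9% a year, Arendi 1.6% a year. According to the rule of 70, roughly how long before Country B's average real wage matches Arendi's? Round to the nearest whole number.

The growth-rate gap is 4.9% − 1.6% = 3.3 percentage points.
So the ratio between them halves every 70/3.3 ≈ 21.21 years.
An 8× gap closes after 3 halvings: 3 × 21.21 ≈ 64 years.

around 64 years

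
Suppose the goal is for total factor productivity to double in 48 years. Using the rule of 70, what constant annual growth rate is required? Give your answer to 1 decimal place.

70 / 48 ≈ 1.46, so about 1.5% annually.

approximately 1.5%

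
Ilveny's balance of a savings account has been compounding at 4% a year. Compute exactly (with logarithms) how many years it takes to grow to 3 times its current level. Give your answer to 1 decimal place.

t = ln(3) / ln(1 + 0.04) = 1.0986 / 0.039221 ≈ 28.01.

28.0 years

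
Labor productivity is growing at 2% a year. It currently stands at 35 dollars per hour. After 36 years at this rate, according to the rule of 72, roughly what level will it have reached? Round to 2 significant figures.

It doubles every 72/2 ≈ 36.00 years, so 36 years is 1.00 doublings.
2^1.00 ≈ 2.00; 35 × 2.00 ≈ 70 dollars per hour.

about 70 dollars per hour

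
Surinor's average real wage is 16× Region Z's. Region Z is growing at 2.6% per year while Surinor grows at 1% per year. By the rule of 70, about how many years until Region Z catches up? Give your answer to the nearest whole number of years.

Region Z gains on Surinor at 2.6% − 1% = 1.6 points a year.
At that relative rate the gap halves every 70/1.6 ≈ 43.75 years.
A 16× gap closes after 4 halvings: 4 × 43.75 ≈ 175 years.

around 175 years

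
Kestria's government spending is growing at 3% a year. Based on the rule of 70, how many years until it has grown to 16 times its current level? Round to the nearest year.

At 3% it doubles every 70/3 ≈ 23.33 years.
16× is 4 doublings, so 4 × 23.33 ≈ 93 years.

around 93 years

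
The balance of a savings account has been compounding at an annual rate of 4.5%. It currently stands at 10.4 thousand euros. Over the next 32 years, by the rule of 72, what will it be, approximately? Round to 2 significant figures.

≈ 42 thousand euros

Doubling time ≈ 72/4.5 = 16.00 years.
32 years is 32/16.00 ≈ 2.00 doublings, a factor of 2^2.00 ≈ 4.00.
10.4 × 4.00 ≈ 42 thousand euros.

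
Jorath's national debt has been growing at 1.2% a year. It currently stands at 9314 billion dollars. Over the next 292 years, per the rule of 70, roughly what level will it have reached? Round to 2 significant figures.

300000 billion dollars

It doubles every 70/1.2 ≈ 58.33 years, so 292 years is 5.01 doublings.
2^5.01 ≈ 32.22; 9314 × 32.22 ≈ 300000 billion dollars.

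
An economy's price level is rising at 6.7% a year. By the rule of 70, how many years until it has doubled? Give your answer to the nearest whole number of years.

10 years

At 6.7%, doubling takes about 70/6.7 = 10.45 years.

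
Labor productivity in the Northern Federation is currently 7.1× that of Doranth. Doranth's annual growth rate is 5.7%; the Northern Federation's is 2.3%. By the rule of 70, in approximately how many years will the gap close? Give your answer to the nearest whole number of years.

The growth-rate gap is 5.7% − 2.3% = 3.4 percentage points.
So the ratio between them halves every 70/3.4 ≈ 20.59 years.
A 7.1× gap takes log₂(7.1) ≈ 2.83 halvings to close: 2.83 × 20.59 ≈ 58 years.

around 58 years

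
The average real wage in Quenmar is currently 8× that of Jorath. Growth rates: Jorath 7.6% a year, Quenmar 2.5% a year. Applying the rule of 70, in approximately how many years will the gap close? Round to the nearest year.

about 41 years

What matters is the difference: 5.1 pp.
Rule of 70 on the gap: the ratio halves every 70/5.1 ≈ 13.73 years.
An 8× gap closes after 3 halvings: 3 × 13.73 ≈ 41 years.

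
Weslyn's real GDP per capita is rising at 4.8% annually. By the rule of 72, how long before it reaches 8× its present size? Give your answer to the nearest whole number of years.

At 4.8% it doubles every 72/4.8 ≈ 15.00 years.
Getting to 8× needs 3 doublings: 3 × 15.00 ≈ 45 years.

around 45 years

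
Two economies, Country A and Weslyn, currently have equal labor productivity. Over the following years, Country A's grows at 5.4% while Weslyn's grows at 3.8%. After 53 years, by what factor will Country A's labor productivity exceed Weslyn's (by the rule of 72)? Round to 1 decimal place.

Only the 1.6-point difference matters.
72/1.6 ≈ 45.00 years per doubling of the ratio; 53 years gives 1.18 doublings, so ≈ 2.3×.

around 2.3 times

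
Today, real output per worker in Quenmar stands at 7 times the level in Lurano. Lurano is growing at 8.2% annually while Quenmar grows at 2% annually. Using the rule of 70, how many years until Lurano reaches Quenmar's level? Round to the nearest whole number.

approximately 32 years

Lurano gains on Quenmar at 8.2% − 2% = 6.2 points a year.
At that relative rate the gap halves every 70/6.2 ≈ 11.29 years.
A 7 times gap takes log₂(7) ≈ 2.81 halvings to close: 2.81 × 11.29 ≈ 32 years.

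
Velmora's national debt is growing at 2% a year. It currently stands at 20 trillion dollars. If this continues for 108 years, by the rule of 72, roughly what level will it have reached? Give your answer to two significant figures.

Doubling time ≈ 72/2 = 36.00 years.
108 years is 108/36.00 ≈ 3.00 doublings, a factor of 2^3.00 ≈ 8.00.
20 × 8.00 ≈ 160 trillion dollars.

approximately 160 trillion dollars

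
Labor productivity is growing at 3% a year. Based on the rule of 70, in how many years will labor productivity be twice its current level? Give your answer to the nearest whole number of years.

≈ 23 years

At 3%, doubling takes about 70/3 = 23.33 years.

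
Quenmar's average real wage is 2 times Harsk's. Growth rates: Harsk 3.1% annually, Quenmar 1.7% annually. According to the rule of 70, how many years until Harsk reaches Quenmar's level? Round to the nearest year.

≈ 50 years

What matters is the difference: 1.4 pp.
Rule of 70 on the gap: the ratio halves every 70/1.4 ≈ 50.00 years.
A 2 times gap closes after 1 halving: 1 × 50.00 ≈ 50 years.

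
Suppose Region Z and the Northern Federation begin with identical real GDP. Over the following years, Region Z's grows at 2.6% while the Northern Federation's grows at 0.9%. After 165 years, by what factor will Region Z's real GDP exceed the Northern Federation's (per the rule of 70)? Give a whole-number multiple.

Only the 1.7-point difference matters.
70/1.7 ≈ 41.18 years per doubling of the ratio; 165 years gives 4.01 doublings, so ≈ 16×.

about 16 times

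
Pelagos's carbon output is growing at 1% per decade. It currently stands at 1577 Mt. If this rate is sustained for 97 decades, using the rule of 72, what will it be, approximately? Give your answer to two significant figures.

4000 Mt

It doubles every 72/1 ≈ 72.00 decades, so 97 decades is 1.35 doublings.
2^1.35 ≈ 2.55; 1577 × 2.55 ≈ 4000 Mt.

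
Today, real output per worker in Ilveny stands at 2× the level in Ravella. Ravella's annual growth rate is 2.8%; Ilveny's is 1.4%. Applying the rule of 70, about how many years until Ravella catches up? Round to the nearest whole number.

Ravella gains on Ilveny at 2.8% − 1.4% = 1.4 points a year.
At that relative rate the gap halves every 70/1.4 ≈ 50.00 years.
A 2× gap closes after 1 halving: 1 × 50.00 ≈ 50 years.

roughly 50 years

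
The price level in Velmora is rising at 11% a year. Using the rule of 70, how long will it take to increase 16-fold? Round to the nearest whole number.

≈ 25 years

At 11% it doubles every 70/11 ≈ 6.36 years.
16× is 4 doublings, so 4 × 6.36 ≈ 25 years.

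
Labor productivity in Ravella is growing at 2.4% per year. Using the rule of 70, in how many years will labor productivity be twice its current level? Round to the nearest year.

At 2.4%, doubling takes about 70/2.4 = 29.17 years.

approximately 29 years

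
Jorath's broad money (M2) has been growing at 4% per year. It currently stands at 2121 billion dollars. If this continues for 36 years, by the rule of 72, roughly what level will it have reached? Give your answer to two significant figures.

8500 billion dollars

It doubles every 72/4 ≈ 18.00 years, so 36 years is 2.00 doublings.
2^2.00 ≈ 4.00; 2121 × 4.00 ≈ 8500 billion dollars.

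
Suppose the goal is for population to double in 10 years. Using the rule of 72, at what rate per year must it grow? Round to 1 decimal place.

≈ 7.2%

72 / 10 ≈ 7.20, so about 7.2% per year.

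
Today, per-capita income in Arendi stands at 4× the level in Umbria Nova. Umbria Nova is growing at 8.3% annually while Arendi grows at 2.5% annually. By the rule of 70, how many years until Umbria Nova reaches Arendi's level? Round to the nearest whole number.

What matters is the difference: 5.8 pp.
Rule of 70 on the gap: the ratio halves every 70/5.8 ≈ 12.07 years.
A 4× gap closes after 2 halvings: 2 × 12.07 ≈ 24 years.

roughly 24 years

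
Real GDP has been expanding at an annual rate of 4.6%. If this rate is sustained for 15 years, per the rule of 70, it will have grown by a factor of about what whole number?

approximately 2 times

Doubling time ≈ 70/4.6 = 15.22 years.
15/15.22 ≈ 1 doubling, so about 2^1 = 2×.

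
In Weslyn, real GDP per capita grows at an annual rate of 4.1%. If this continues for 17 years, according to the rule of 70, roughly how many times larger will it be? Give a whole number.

70/4.1 ≈ 17.07 years per doubling.
17 years fits 1 doubling: 2^1 = 2.

2 times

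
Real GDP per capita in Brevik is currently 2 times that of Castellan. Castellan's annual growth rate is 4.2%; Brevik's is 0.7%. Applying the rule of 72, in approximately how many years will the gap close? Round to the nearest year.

The growth-rate gap is 4.2% − 0.7% = 3.5 percentage points.
So the ratio between them halves every 72/3.5 ≈ 20.57 years.
A 2 times gap closes after 1 halving: 1 × 20.57 ≈ 21 years.

roughly 21 years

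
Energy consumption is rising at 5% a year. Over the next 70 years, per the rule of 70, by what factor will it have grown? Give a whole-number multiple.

70/5 ≈ 14.00 years per doubling.
70 years fits 5 doublings: 2^5 = 32.

approximately 32 times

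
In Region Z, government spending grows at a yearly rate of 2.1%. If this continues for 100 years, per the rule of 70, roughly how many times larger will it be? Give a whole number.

8 times

70/2.1 ≈ 33.33 years per doubling.
100 years fits 3 doublings: 2^3 = 8.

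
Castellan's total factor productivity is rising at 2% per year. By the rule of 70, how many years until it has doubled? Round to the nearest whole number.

about 35 years

At 2%, doubling takes about 70/2 = 35.00 years.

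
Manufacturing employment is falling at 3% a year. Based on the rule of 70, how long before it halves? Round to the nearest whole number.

Halving time ≈ 70 / 3 = 23.33 → 23 years.

about 23 years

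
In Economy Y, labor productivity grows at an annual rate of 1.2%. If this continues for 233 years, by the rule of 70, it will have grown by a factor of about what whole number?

≈ 16 times

At 1.2% one doubling takes ≈ 58.33 years; 233 years is 4 of them, so ×16.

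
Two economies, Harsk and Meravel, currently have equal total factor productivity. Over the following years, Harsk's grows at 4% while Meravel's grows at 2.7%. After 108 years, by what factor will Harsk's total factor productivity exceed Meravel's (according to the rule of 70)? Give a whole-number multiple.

about 4 times

Harsk pulls ahead at 1.3 pp per year, so the ratio doubles every 70/1.3 ≈ 53.85 years.
In 108 years that's 2.01 doublings: 2^2.01 ≈ 4.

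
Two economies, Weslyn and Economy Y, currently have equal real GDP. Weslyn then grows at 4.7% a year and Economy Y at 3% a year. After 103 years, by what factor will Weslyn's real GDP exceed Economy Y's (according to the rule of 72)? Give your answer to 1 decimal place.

Only the 1.7-point difference matters.
72/1.7 ≈ 42.35 years per doubling of the ratio; 103 years gives 2.43 doublings, so ≈ 5.4×.

≈ 5.4 times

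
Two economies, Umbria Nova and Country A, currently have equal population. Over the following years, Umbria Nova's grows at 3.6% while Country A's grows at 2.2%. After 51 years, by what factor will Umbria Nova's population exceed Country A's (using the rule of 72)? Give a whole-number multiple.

Only the 1.4-point difference matters.
72/1.4 ≈ 51.43 years per doubling of the ratio; 51 years gives 0.99 doublings, so ≈ 2×.

≈ 2 times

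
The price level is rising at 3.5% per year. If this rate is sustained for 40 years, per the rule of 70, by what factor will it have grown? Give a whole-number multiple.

Doubling time ≈ 70/3.5 = 20.00 years.
40/20.00 ≈ 2 doublings, so about 2^2 = 4×.

about 4 times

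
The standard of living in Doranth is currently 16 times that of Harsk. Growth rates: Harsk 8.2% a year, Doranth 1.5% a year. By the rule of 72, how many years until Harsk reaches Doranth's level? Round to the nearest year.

around 43 years

The growth-rate gap is 8.2% − 1.5% = 6.7 percentage points.
So the ratio between them halves every 72/6.7 ≈ 10.75 years.
A 16 times gap closes after 4 halvings: 4 × 10.75 ≈ 43 years.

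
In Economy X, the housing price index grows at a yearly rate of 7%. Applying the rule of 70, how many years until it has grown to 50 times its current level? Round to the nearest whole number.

Doubling time ≈ 70/7 = 10.00 years.
50× is log₂ 50 ≈ 5.64 doublings, so ≈ 5.64 × 10.00 = 56 years.

≈ 56 years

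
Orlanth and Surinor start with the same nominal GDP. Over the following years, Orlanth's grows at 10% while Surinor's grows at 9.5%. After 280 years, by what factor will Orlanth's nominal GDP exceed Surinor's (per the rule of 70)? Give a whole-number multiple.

approximately 4 times

Only the 0.5-point difference matters.
70/0.5 ≈ 140.00 years per doubling of the ratio; 280 years gives 2.00 doublings, so ≈ 4×.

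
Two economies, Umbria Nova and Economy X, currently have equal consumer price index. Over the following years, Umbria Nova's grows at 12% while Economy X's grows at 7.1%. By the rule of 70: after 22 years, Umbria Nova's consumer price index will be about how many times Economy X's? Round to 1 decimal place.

Only the 4.9-point difference matters.
70/4.9 ≈ 14.29 years per doubling of the ratio; 22 years gives 1.54 doublings, so ≈ 2.9×.

around 2.9 times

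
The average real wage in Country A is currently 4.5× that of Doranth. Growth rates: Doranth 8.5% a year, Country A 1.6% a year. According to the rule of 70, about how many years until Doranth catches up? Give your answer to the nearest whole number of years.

22 years

Doranth gains on Country A at 8.5% − 1.6% = 6.9 points a year.
At that relative rate the gap halves every 70/6.9 ≈ 10.14 years.
A 4.5× gap takes log₂(4.5) ≈ 2.17 halvings to close: 2.17 × 10.14 ≈ 22 years.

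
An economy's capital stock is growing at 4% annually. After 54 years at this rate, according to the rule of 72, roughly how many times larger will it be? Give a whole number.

about 8 times

72/4 ≈ 18.00 years per doubling.
54 years fits 3 doublings: 2^3 = 8.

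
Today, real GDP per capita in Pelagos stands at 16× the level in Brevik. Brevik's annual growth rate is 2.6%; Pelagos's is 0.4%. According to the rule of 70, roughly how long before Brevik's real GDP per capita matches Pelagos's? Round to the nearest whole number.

about 127 years

The growth-rate gap is 2.6% − 0.4% = 2.2 percentage points.
So the ratio between them halves every 70/2.2 ≈ 31.82 years.
A 16× gap closes after 4 halvings: 4 × 31.82 ≈ 127 years.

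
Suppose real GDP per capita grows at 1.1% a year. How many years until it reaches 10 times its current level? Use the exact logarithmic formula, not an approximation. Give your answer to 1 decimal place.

t = ln(10) / ln(1 + 0.011) = 2.3026 / 0.010940 ≈ 210.48.

210.5 years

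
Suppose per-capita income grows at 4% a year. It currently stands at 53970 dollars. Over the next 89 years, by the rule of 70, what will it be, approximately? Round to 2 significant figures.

Doubling time ≈ 70/4 = 17.50 years.
89 years is 89/17.50 ≈ 5.09 doublings, a factor of 2^5.09 ≈ 34.06.
53970 × 34.06 ≈ 1800000 dollars.

≈ 1800000 dollars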